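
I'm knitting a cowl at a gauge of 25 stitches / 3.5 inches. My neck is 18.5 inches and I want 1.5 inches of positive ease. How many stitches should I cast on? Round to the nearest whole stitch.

Finished = 18.5 + 1.5 = 20 in.
25 / 3.5 = 7.143 sts per inch.
20.00 × 7.143 = 142.86 sts.
→ 143 sts.

CO 143 sts.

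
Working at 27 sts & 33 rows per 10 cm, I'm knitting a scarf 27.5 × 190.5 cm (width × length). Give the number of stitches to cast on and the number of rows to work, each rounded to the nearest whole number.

Cast on 74 stitches and work 629 rows.

Stitch gauge = 27/10 = 2.7 sts/cm; 27.5 × 2.7 = 74.25 → 74 sts.
Row gauge = 33/10 = 3.3 rows/cm; 190.5 × 3.3 = 628.65 → 629 rows.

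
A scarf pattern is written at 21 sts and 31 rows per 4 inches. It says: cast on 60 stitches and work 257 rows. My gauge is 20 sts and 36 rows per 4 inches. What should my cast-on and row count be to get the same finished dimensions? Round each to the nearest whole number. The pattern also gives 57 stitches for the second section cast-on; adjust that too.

Cast on 57 stitches; work 298 rows; second section cast-on 54 stitches.

Stitches: 60 × 20/21 = 57.14 → 57.
Rows: 257 × 36/31 = 298.45 → 298.
second section cast-on: 57 × 20/21 = 54.29 → 54.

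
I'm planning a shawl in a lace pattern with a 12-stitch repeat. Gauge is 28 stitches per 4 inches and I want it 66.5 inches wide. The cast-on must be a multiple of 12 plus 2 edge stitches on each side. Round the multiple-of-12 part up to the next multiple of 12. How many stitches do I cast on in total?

Cast on 472 stitches.

28 / 4 = 7 sts per inch.
66.5 × 7 = 465.50 sts.
Less 4 edge sts → 461.50 for the repeat.
Next multiple of 12: 468.
Add back 4 edge sts → 472.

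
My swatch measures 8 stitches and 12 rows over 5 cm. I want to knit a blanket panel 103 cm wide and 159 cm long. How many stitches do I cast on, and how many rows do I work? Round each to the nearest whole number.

Cast on 165 stitches and work 382 rows.

Stitch gauge = 8/5 = 1.6 sts/cm; 103 × 1.6 = 164.80 → 165 sts.
Row gauge = 12/5 = 2.4 rows/cm; 159 × 2.4 = 381.60 → 382 rows.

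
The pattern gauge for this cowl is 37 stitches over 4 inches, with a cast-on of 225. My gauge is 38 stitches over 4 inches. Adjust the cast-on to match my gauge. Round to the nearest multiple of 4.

232 stitches.

Scale factor = 38 / 37 = 1.027.
225 × 38 / 37 = 231.08 sts.
→ 232 sts.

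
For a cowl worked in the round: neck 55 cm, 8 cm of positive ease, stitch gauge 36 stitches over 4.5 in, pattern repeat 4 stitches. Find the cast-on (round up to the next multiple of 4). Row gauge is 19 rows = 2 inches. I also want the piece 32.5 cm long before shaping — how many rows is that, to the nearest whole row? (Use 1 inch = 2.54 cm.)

Cast on 200 stitches; work 122 rows.

Finished = 55 + 8 = 63 cm.
63 cm × 1/2.54 = 24.80 inches.
36/4.5 = 8 sts per in; 24.80 × 8 = 198.43 sts.
Next multiple of 4 → 200.
32.5 cm = 12.80 inches; × 9.5 = 121.56 → 122 rows.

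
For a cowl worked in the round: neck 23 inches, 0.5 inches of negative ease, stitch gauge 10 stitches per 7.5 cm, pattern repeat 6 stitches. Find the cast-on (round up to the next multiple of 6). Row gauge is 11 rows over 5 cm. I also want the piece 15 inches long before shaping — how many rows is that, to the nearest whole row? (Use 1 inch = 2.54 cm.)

Cast on 78 stitches; work 84 rows.

Finished = 23 − 0.5 = 22.5 inches.
22.5 inches × 2.54 = 57.15 cm.
10/7.5 = 1.333 sts per cm; 57.15 × 1.333 = 76.20 sts.
Next multiple of 6 → 78.
15 inches = 38.10 cm; × 2.2 = 83.82 → 84 rows.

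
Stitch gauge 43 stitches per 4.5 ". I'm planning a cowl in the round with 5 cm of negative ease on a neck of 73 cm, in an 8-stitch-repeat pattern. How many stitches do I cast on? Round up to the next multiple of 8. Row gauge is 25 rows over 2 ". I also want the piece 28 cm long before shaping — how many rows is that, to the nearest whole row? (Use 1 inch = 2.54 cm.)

Finished = 73 − 5 = 68 cm.
68 cm × 1/2.54 = 26.77 inches.
43/4.5 = 9.556 sts per in; 26.77 × 9.556 = 255.82 sts.
Next multiple of 8 → 256.
28 cm = 11.02 inches; × 12.5 = 137.80 → 138 rows.

Cast on 256 stitches; work 138 rows.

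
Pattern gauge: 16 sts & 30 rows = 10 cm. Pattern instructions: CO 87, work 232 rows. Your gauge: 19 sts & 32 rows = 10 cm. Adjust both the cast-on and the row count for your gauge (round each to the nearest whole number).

Cast on 103 stitches; work 247 rows.

Stitches: 87 × 19/16 = 103.31 → 103.
Rows: 232 × 32/30 = 247.47 → 247.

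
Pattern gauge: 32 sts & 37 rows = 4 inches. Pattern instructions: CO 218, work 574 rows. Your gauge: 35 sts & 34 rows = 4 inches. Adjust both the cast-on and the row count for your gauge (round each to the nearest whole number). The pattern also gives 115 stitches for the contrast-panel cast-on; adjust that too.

Stitches: 218 × 35/32 = 238.44 → 238.
Rows: 574 × 34/37 = 527.46 → 527.
contrast-panel cast-on: 115 × 35/32 = 125.78 → 126.

Cast on 238 stitches; work 527 rows; contrast-panel cast-on 126 stitches.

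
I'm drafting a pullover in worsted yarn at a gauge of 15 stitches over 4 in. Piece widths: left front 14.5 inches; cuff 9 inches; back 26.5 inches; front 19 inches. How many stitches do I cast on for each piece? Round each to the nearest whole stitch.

left front 54; cuff 34; back 99; front 71.

Rate = 15/4 = 3.75 sts per in.
left front: 14.5 × 3.75 = 54.38 → 54.
cuff: 9 × 3.75 = 33.75 → 34.
back: 26.5 × 3.75 = 99.38 → 99.
front: 19 × 3.75 = 71.25 → 71.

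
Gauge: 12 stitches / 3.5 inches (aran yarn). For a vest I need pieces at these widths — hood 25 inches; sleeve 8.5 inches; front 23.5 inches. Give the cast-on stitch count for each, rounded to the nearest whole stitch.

hood 86; sleeve 29; front 81.

Rate = 12/3.5 = 3.429 sts per in.
hood: 25 × 3.429 = 85.71 → 86.
sleeve: 8.5 × 3.429 = 29.14 → 29.
front: 23.5 × 3.429 = 80.57 → 81.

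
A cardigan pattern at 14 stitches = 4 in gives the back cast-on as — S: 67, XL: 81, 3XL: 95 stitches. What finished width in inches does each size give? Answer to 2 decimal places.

14/4 = 3.5 sts per in.
S: 67 / 3.5 = 19.143 → 19.14 in.
XL: 81 / 3.5 = 23.143 → 23.14 in.
3XL: 95 / 3.5 = 27.143 → 27.14 in.

S 19.14 inches; XL 23.14 inches; 3XL 27.14 inches.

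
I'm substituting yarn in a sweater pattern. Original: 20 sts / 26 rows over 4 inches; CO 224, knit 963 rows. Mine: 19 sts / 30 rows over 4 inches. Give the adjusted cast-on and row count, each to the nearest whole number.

Cast on 213 stitches; work 1111 rows.

Stitches: 224 × 19/20 = 212.80 → 213.
Rows: 963 × 30/26 = 1111.15 → 1111.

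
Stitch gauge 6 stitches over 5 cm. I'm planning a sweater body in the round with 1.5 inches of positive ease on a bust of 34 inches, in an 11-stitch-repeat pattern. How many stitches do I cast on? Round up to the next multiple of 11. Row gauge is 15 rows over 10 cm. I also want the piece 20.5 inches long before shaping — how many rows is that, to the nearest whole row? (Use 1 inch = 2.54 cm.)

Finished = 34 + 1.5 = 35.5 inches.
35.5 inches × 2.54 = 90.17 cm.
6/5 = 1.2 sts per cm; 90.17 × 1.2 = 108.20 sts.
Next multiple of 11 → 110.
20.5 inches = 52.07 cm; × 1.5 = 78.11 → 78 rows.

Cast on 110 stitches; work 78 rows.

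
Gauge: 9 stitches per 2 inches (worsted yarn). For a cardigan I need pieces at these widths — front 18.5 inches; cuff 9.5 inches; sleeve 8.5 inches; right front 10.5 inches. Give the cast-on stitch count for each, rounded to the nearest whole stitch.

front 83; cuff 43; sleeve 38; right front 47.

Rate = 9/2 = 4.5 sts per in.
front: 18.5 × 4.5 = 83.25 → 83.
cuff: 9.5 × 4.5 = 42.75 → 43.
sleeve: 8.5 × 4.5 = 38.25 → 38.
right front: 10.5 × 4.5 = 47.25 → 47.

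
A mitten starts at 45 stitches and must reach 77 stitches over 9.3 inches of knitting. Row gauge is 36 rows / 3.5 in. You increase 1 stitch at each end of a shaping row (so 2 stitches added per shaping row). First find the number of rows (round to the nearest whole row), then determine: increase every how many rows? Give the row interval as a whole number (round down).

Rows = 9.3 × 10.286 = 95.7 → 96 rows.
Stitches to add: 32 → 16 shaping rows (at 2 st each).
96 / 16 = 6.00 → every 6 rows.

Increase every 6th row.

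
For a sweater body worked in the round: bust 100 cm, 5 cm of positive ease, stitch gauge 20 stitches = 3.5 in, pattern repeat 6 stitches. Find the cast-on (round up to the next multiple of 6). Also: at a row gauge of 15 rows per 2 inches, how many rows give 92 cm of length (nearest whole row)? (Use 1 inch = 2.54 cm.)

Cast on 240 stitches; work 272 rows.

Finished = 100 + 5 = 105 cm.
105 cm × 1/2.54 = 41.34 inches.
20/3.5 = 5.714 sts per in; 41.34 × 5.714 = 236.22 sts.
Next multiple of 6 → 240.
92 cm = 36.22 inches; × 7.5 = 271.65 → 272 rows.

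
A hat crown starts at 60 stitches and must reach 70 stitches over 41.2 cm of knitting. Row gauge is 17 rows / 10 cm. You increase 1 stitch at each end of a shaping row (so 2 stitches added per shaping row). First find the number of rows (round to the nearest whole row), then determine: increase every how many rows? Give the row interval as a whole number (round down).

Rows = 41.2 × 1.7 = 70.0 → 70 rows.
Stitches to add: 10 → 5 shaping rows (at 2 st each).
70 / 5 = 14.00 → every 14 rows.

Increase every 14th row.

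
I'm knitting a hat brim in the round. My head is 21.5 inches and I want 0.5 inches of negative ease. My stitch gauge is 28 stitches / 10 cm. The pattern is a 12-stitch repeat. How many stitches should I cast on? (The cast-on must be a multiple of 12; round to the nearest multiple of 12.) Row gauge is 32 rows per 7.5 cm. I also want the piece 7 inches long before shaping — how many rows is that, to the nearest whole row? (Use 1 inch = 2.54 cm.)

Finished = 21.5 − 0.5 = 21 inches.
21 inches × 2.54 = 53.34 cm.
28/10 = 2.8 sts per cm; 53.34 × 2.8 = 149.35 sts.
Nearest multiple of 12 → 144.
7 inches = 17.78 cm; × 4.267 = 75.86 → 76 rows.

Cast on 144 stitches; work 76 rows.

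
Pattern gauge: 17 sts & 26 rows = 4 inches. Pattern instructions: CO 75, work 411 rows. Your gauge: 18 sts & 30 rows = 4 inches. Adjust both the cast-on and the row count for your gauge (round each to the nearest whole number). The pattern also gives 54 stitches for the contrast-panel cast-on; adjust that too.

Stitches: 75 × 18/17 = 79.41 → 79.
Rows: 411 × 30/26 = 474.23 → 474.
contrast-panel cast-on: 54 × 18/17 = 57.18 → 57.

Cast on 79 stitches; work 474 rows; contrast-panel cast-on 57 stitches.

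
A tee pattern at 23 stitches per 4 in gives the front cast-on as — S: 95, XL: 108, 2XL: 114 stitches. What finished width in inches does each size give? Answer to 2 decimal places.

23/4 = 5.75 sts per in.
S: 95 / 5.75 = 16.522 → 16.52 in.
XL: 108 / 5.75 = 18.783 → 18.78 in.
2XL: 114 / 5.75 = 19.826 → 19.83 in.

S 16.52 inches; XL 18.78 inches; 2XL 19.83 inches.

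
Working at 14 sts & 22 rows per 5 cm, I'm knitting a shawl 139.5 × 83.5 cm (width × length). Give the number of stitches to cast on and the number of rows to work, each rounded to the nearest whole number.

Cast on 391 stitches and work 367 rows.

Stitch gauge = 14/5 = 2.8 sts/cm; 139.5 × 2.8 = 390.60 → 391 sts.
Row gauge = 22/5 = 4.4 rows/cm; 83.5 × 4.4 = 367.40 → 367 rows.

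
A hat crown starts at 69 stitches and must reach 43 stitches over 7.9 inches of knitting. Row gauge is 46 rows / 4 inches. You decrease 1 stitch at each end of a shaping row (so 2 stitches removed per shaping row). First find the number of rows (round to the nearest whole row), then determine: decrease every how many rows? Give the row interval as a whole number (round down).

Rows = 7.9 × 11.5 = 90.9 → 91 rows.
Stitches to remove: 26 → 13 shaping rows (at 2 st each).
91 / 13 = 7.00 → every 7 rows.

Decrease every 7th row.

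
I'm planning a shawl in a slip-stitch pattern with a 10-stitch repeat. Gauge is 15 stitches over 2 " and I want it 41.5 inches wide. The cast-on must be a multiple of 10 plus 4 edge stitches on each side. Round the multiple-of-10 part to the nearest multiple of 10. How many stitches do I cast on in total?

15 / 2 = 7.5 sts per inch.
41.5 × 7.5 = 311.25 sts.
Less 8 edge sts → 303.25 for the repeat.
Nearest multiple of 10: 300.
Add back 8 edge sts → 308.

Cast on 308 stitches.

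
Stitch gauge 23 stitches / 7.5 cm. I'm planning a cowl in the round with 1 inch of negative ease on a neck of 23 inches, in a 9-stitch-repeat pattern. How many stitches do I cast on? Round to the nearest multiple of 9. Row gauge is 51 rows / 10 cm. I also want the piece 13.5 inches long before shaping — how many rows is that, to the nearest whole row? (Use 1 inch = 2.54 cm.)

Cast on 171 stitches; work 175 rows.

Finished = 23 − 1 = 22 inches.
22 inches × 2.54 = 55.88 cm.
23/7.5 = 3.067 sts per cm; 55.88 × 3.067 = 171.37 sts.
Nearest multiple of 9 → 171.
13.5 inches = 34.29 cm; × 5.1 = 174.88 → 175 rows.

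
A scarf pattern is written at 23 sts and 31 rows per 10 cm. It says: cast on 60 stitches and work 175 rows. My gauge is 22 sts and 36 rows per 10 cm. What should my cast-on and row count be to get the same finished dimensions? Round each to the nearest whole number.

Stitches: 60 × 22/23 = 57.39 → 57.
Rows: 175 × 36/31 = 203.23 → 203.

Cast on 57 stitches; work 203 rows.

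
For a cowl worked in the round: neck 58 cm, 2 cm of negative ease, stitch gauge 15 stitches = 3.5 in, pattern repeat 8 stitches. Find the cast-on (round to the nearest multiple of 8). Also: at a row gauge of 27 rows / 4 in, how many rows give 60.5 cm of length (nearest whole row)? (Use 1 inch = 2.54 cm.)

Cast on 96 stitches; work 161 rows.

Finished = 58 − 2 = 56 cm.
56 cm × 1/2.54 = 22.05 inches.
15/3.5 = 4.286 sts per in; 22.05 × 4.286 = 94.49 sts.
Nearest multiple of 8 → 96.
60.5 cm = 23.82 inches; × 6.75 = 160.78 → 161 rows.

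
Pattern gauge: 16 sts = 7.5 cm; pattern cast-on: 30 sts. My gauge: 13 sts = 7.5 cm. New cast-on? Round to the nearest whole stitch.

Scale factor = 13 / 16 = 0.812.
30 × 13 / 16 = 24.38 sts.
→ 24 sts.

24 stitches.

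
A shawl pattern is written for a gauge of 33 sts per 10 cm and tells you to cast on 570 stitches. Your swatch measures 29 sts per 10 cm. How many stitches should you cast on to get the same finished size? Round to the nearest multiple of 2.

Scale factor = 29 / 33 = 0.879.
570 × 29 / 33 = 500.91 sts.
→ 500 sts.

500 stitches.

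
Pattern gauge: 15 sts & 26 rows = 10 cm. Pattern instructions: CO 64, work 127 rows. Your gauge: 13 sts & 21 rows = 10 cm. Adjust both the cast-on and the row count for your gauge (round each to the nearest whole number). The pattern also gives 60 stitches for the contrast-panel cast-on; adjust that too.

Stitches: 64 × 13/15 = 55.47 → 55.
Rows: 127 × 21/26 = 102.58 → 103.
contrast-panel cast-on: 60 × 13/15 = 52.00 → 52.

Cast on 55 stitches; work 103 rows; contrast-panel cast-on 52 stitches.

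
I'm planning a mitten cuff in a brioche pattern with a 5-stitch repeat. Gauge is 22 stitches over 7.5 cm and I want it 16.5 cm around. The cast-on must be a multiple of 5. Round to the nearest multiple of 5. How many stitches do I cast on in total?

50 stitches.

22 / 7.5 = 2.933 sts per cm.
16.5 × 2.933 = 48.40 sts.
Nearest multiple of 5: 50.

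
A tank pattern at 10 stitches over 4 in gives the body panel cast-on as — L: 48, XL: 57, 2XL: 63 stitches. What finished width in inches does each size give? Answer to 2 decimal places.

L 19.20 inches; XL 22.80 inches; 2XL 25.20 inches.

10/4 = 2.5 sts per in.
L: 48 / 2.5 = 19.200 → 19.20 in.
XL: 57 / 2.5 = 22.800 → 22.80 in.
2XL: 63 / 2.5 = 25.200 → 25.20 in.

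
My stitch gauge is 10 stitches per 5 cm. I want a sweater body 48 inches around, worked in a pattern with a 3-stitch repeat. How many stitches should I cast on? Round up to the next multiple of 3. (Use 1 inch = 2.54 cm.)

CO 246 sts.

48 in = 48 × 2.54 = 121.92 cm.
10 / 5 = 2 sts/cm.
121.92 × 2 = 243.84 sts.
→ 246.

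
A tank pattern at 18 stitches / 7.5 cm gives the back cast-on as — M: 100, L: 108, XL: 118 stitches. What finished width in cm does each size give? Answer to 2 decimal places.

18/7.5 = 2.4 sts per cm.
M: 100 / 2.4 = 41.667 → 41.67 cm.
L: 108 / 2.4 = 45.000 → 45.00 cm.
XL: 118 / 2.4 = 49.167 → 49.17 cm.

M 41.67 cm; L 45.00 cm; XL 49.17 cm.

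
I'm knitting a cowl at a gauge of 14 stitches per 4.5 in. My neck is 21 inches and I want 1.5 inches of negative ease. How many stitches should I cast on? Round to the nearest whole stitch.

Finished = 21 − 1.5 = 19.5 in.
14 / 4.5 = 3.111 sts per inch.
19.50 × 3.111 = 60.67 sts.
→ 61 sts.

CO 61 sts.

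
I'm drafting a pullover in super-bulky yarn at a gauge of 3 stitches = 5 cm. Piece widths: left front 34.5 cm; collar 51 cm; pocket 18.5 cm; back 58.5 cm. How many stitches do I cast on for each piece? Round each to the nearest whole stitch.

left front 21; collar 31; pocket 11; back 35.

Rate = 3/5 = 0.6 sts per cm.
left front: 34.5 × 0.6 = 20.70 → 21.
collar: 51 × 0.6 = 30.60 → 31.
pocket: 18.5 × 0.6 = 11.10 → 11.
back: 58.5 × 0.6 = 35.10 → 35.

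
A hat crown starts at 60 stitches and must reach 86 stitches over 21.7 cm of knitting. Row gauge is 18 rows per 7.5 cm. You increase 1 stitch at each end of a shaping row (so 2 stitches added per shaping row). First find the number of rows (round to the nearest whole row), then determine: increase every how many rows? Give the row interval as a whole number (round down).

Rows = 21.7 × 2.4 = 52.1 → 52 rows.
Stitches to add: 26 → 13 shaping rows (at 2 st each).
52 / 13 = 4.00 → every 4 rows.

Increase every 4th row.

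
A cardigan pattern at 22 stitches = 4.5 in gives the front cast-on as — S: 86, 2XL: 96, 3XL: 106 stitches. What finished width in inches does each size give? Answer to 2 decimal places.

22/4.5 = 4.889 sts per in.
S: 86 / 4.889 = 17.591 → 17.59 in.
2XL: 96 / 4.889 = 19.636 → 19.64 in.
3XL: 106 / 4.889 = 21.682 → 21.68 in.

S 17.59 inches; 2XL 19.64 inches; 3XL 21.68 inches.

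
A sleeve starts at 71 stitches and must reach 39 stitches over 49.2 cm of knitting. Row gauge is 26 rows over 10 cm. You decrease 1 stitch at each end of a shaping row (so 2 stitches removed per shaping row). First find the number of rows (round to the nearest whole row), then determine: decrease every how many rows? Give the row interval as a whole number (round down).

Rows = 49.2 × 2.6 = 127.9 → 128 rows.
Stitches to remove: 32 → 16 shaping rows (at 2 st each).
128 / 16 = 8.00 → every 8 rows.

Decrease every 8th row.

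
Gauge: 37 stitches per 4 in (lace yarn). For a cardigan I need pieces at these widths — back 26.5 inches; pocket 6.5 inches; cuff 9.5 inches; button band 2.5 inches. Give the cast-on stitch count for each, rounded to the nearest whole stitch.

Rate = 37/4 = 9.25 sts per in.
back: 26.5 × 9.25 = 245.12 → 245.
pocket: 6.5 × 9.25 = 60.12 → 60.
cuff: 9.5 × 9.25 = 87.88 → 88.
button band: 2.5 × 9.25 = 23.12 → 23.

back 245; pocket 60; cuff 88; button band 23.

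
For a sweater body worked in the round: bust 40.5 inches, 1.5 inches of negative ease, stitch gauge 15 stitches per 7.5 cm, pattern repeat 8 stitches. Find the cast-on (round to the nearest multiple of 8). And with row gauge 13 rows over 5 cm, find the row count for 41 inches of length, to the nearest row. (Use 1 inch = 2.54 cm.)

Finished = 40.5 − 1.5 = 39 inches.
39 inches × 2.54 = 99.06 cm.
15/7.5 = 2 sts per cm; 99.06 × 2 = 198.12 sts.
Nearest multiple of 8 → 200.
41 inches = 104.14 cm; × 2.6 = 270.76 → 271 rows.

Cast on 200 stitches; work 271 rows.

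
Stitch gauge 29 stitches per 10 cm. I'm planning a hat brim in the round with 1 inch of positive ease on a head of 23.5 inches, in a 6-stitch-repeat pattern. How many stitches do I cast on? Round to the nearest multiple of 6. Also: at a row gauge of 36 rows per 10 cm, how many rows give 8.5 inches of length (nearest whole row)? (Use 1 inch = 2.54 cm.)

Cast on 180 stitches; work 78 rows.

Finished = 23.5 + 1 = 24.5 inches.
24.5 inches × 2.54 = 62.23 cm.
29/10 = 2.9 sts per cm; 62.23 × 2.9 = 180.47 sts.
Nearest multiple of 6 → 180.
8.5 inches = 21.59 cm; × 3.6 = 77.72 → 78 rows.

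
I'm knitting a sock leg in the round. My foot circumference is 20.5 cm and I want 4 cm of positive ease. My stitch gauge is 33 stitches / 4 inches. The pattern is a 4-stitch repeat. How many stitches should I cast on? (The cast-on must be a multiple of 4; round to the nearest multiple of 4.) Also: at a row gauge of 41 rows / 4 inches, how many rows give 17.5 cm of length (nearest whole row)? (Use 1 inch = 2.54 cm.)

Finished = 20.5 + 4 = 24.5 cm.
24.5 cm × 1/2.54 = 9.65 inches.
33/4 = 8.25 sts per in; 9.65 × 8.25 = 79.58 sts.
Nearest multiple of 4 → 80.
17.5 cm = 6.89 inches; × 10.25 = 70.62 → 71 rows.

Cast on 80 stitches; work 71 rows.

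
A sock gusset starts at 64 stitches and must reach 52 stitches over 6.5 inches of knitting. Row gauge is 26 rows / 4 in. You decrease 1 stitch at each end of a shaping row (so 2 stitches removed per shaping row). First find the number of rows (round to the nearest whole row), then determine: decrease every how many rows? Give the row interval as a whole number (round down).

Rows = 6.5 × 6.5 = 42.2 → 42 rows.
Stitches to remove: 12 → 6 shaping rows (at 2 st each).
42 / 6 = 7.00 → every 7 rows.

Decrease every 7th row.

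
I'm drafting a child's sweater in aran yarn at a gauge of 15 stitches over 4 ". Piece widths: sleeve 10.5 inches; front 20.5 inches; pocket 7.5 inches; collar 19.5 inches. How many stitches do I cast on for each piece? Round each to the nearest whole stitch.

Rate = 15/4 = 3.75 sts per in.
sleeve: 10.5 × 3.75 = 39.38 → 39.
front: 20.5 × 3.75 = 76.88 → 77.
pocket: 7.5 × 3.75 = 28.12 → 28.
collar: 19.5 × 3.75 = 73.12 → 73.

sleeve 39; front 77; pocket 28; collar 73.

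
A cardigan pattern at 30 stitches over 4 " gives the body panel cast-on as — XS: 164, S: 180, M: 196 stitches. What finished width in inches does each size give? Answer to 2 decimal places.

30/4 = 7.5 sts per in.
XS: 164 / 7.5 = 21.867 → 21.87 in.
S: 180 / 7.5 = 24.000 → 24.00 in.
M: 196 / 7.5 = 26.133 → 26.13 in.

XS 21.87 inches; S 24.00 inches; M 26.13 inches.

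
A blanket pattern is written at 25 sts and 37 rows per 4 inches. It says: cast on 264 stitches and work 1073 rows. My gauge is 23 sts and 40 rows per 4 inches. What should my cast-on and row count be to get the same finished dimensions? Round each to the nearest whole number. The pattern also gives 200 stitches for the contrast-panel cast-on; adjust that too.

Cast on 243 stitches; work 1160 rows; contrast-panel cast-on 184 stitches.

Stitches: 264 × 23/25 = 242.88 → 243.
Rows: 1073 × 40/37 = 1160.00 → 1160.
contrast-panel cast-on: 200 × 23/25 = 184.00 → 184.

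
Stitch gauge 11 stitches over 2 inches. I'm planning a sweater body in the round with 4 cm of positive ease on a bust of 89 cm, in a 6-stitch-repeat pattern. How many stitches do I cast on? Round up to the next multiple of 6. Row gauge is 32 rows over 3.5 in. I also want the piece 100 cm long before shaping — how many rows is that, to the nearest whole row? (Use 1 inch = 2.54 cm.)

Finished = 89 + 4 = 93 cm.
93 cm × 1/2.54 = 36.61 inches.
11/2 = 5.5 sts per in; 36.61 × 5.5 = 201.38 sts.
Next multiple of 6 → 204.
100 cm = 39.37 inches; × 9.143 = 359.96 → 360 rows.

Cast on 204 stitches; work 360 rows.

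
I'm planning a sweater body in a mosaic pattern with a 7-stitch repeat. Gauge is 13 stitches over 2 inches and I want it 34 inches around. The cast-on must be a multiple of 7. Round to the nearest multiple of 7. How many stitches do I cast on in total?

13 / 2 = 6.5 sts per inch.
34 × 6.5 = 221.00 sts.
Nearest multiple of 7: 224.

CO 224 sts.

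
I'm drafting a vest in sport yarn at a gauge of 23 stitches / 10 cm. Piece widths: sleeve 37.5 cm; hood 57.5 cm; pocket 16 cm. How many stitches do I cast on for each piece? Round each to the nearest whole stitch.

Rate = 23/10 = 2.3 sts per cm.
sleeve: 37.5 × 2.3 = 86.25 → 86.
hood: 57.5 × 2.3 = 132.25 → 132.
pocket: 16 × 2.3 = 36.80 → 37.

sleeve 86; hood 132; pocket 37.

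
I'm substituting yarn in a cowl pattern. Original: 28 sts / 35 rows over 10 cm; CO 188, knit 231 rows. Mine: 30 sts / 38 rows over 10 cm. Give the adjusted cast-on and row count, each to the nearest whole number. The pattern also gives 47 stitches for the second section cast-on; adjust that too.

Cast on 201 stitches; work 251 rows; second section cast-on 50 stitches.

Stitches: 188 × 30/28 = 201.43 → 201.
Rows: 231 × 38/35 = 250.80 → 251.
second section cast-on: 47 × 30/28 = 50.36 → 50.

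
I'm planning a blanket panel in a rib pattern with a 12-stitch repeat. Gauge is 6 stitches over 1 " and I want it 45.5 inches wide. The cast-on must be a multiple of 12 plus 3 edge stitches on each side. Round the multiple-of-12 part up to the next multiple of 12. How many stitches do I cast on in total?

6 / 1 = 6 sts per inch.
45.5 × 6 = 273.00 sts.
Less 6 edge sts → 267.00 for the repeat.
Next multiple of 12: 276.
Add back 6 edge sts → 282.

CO 282 sts.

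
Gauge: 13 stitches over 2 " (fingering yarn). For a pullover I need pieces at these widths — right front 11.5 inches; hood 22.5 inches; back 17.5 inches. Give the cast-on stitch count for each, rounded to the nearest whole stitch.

right front 75; hood 146; back 114.

Rate = 13/2 = 6.5 sts per in.
right front: 11.5 × 6.5 = 74.75 → 75.
hood: 22.5 × 6.5 = 146.25 → 146.
back: 17.5 × 6.5 = 113.75 → 114.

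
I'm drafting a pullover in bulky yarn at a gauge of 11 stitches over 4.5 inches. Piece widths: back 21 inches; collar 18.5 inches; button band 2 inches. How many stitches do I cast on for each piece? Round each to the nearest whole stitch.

Rate = 11/4.5 = 2.444 sts per in.
back: 21 × 2.444 = 51.33 → 51.
collar: 18.5 × 2.444 = 45.22 → 45.
button band: 2 × 2.444 = 4.89 → 5.

back 51; collar 45; button band 5.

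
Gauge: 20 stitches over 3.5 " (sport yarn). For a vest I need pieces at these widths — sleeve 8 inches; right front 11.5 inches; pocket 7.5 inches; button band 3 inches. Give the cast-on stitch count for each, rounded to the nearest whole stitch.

sleeve 46; right front 66; pocket 43; button band 17.

Rate = 20/3.5 = 5.714 sts per in.
sleeve: 8 × 5.714 = 45.71 → 46.
right front: 11.5 × 5.714 = 65.71 → 66.
pocket: 7.5 × 5.714 = 42.86 → 43.
button band: 3 × 5.714 = 17.14 → 17.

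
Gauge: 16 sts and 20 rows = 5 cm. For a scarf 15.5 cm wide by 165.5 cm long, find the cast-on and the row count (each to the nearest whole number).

Stitch gauge = 16/5 = 3.2 sts/cm; 15.5 × 3.2 = 49.60 → 50 sts.
Row gauge = 20/5 = 4 rows/cm; 165.5 × 4 = 662.00 → 662 rows.

Cast on 50 stitches and work 662 rows.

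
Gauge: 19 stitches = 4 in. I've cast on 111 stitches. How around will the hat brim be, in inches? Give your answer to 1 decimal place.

19 stitches / 4 inch = 4.75 stitches per inch.
111 / 4.75 = 23.37 inches.

23.4 inches.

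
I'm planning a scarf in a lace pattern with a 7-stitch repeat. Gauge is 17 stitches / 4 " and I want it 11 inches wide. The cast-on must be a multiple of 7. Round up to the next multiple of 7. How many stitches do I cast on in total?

49 stitches.

17 / 4 = 4.25 sts per inch.
11 × 4.25 = 46.75 sts.
Next multiple of 7: 49.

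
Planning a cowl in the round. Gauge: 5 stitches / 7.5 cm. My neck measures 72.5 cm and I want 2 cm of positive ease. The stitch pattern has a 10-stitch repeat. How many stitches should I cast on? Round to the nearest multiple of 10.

Cast on 50 stitches.

Finished = 72.5 + 2 = 74.5 cm.
5 / 7.5 = 0.667 sts/cm.
74.5 × 0.667 = 49.67 sts.
Nearest multiple of 10: 50.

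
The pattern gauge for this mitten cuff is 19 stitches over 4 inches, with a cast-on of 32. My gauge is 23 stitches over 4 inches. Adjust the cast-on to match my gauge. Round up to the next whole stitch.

Scale factor = 23 / 19 = 1.211.
32 × 23 / 19 = 38.74 sts.
→ 39 sts.

Cast on 39 stitches.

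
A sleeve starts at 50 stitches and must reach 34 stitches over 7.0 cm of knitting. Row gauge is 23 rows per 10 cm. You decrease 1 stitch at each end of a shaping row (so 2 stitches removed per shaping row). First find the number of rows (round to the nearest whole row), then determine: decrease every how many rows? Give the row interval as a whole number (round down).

Decrease every 2nd row.

Rows = 7.0 × 2.3 = 16.1 → 16 rows.
Stitches to remove: 16 → 8 shaping rows (at 2 st each).
16 / 8 = 2.00 → every 2 rows.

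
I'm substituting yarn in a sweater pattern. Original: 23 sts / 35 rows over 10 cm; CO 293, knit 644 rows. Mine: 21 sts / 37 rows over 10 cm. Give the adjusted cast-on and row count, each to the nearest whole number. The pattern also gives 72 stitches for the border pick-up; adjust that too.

Stitches: 293 × 21/23 = 267.52 → 268.
Rows: 644 × 37/35 = 680.80 → 681.
border pick-up: 72 × 21/23 = 65.74 → 66.

Cast on 268 stitches; work 681 rows; border pick-up 66 stitches.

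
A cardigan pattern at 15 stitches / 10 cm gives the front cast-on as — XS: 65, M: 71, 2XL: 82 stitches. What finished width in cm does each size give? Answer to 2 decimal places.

XS 43.33 cm; M 47.33 cm; 2XL 54.67 cm.

15/10 = 1.5 sts per cm.
XS: 65 / 1.5 = 43.333 → 43.33 cm.
M: 71 / 1.5 = 47.333 → 47.33 cm.
2XL: 82 / 1.5 = 54.667 → 54.67 cm.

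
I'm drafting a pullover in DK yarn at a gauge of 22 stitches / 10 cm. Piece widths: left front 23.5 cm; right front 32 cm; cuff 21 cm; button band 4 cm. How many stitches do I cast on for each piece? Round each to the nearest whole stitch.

left front 52; right front 70; cuff 46; button band 9.

Rate = 22/10 = 2.2 sts per cm.
left front: 23.5 × 2.2 = 51.70 → 52.
right front: 32 × 2.2 = 70.40 → 70.
cuff: 21 × 2.2 = 46.20 → 46.
button band: 4 × 2.2 = 8.80 → 9.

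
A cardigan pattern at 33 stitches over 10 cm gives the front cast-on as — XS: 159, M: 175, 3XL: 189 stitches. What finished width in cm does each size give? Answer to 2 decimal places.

33/10 = 3.3 sts per cm.
XS: 159 / 3.3 = 48.182 → 48.18 cm.
M: 175 / 3.3 = 53.030 → 53.03 cm.
3XL: 189 / 3.3 = 57.273 → 57.27 cm.

XS 48.18 cm; M 53.03 cm; 3XL 57.27 cm.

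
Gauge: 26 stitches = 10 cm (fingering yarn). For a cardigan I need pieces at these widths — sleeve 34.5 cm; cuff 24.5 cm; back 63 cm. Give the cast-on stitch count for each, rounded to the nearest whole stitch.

Rate = 26/10 = 2.6 sts per cm.
sleeve: 34.5 × 2.6 = 89.70 → 90.
cuff: 24.5 × 2.6 = 63.70 → 64.
back: 63 × 2.6 = 163.80 → 164.

sleeve 90; cuff 64; back 164.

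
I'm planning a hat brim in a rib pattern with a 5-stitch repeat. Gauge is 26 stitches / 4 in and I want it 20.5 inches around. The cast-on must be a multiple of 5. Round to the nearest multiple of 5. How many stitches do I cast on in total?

135 stitches.

26 / 4 = 6.5 sts per inch.
20.5 × 6.5 = 133.25 sts.
Nearest multiple of 5: 135.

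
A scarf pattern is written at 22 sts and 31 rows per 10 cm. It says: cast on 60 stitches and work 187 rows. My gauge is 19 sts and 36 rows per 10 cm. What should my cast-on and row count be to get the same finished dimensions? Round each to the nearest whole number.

Cast on 52 stitches; work 217 rows.

Stitches: 60 × 19/22 = 51.82 → 52.
Rows: 187 × 36/31 = 217.16 → 217.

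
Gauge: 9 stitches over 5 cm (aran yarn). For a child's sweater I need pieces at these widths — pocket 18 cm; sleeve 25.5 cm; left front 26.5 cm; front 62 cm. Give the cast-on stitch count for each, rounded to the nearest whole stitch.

Rate = 9/5 = 1.8 sts per cm.
pocket: 18 × 1.8 = 32.40 → 32.
sleeve: 25.5 × 1.8 = 45.90 → 46.
left front: 26.5 × 1.8 = 47.70 → 48.
front: 62 × 1.8 = 111.60 → 112.

pocket 32; sleeve 46; left front 48; front 112.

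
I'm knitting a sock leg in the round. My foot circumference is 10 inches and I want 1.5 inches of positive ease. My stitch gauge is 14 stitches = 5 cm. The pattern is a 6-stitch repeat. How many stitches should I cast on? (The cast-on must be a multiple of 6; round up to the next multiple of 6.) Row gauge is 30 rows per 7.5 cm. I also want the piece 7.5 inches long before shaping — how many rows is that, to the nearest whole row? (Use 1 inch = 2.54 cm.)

Finished = 10 + 1.5 = 11.5 inches.
11.5 inches × 2.54 = 29.21 cm.
14/5 = 2.8 sts per cm; 29.21 × 2.8 = 81.79 sts.
Next multiple of 6 → 84.
7.5 inches = 19.05 cm; × 4 = 76.20 → 76 rows.

Cast on 84 stitches; work 76 rows.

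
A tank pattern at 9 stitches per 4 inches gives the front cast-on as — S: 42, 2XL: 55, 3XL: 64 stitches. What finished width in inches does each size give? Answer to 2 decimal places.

9/4 = 2.25 sts per in.
S: 42 / 2.25 = 18.667 → 18.67 in.
2XL: 55 / 2.25 = 24.444 → 24.44 in.
3XL: 64 / 2.25 = 28.444 → 28.44 in.

S 18.67 inches; 2XL 24.44 inches; 3XL 28.44 inches.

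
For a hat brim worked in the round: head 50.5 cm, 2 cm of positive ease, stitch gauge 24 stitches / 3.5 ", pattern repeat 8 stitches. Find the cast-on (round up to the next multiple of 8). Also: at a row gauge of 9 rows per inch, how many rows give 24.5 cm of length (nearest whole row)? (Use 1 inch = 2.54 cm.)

Cast on 144 stitches; work 87 rows.

Finished = 50.5 + 2 = 52.5 cm.
52.5 cm × 1/2.54 = 20.67 inches.
24/3.5 = 6.857 sts per in; 20.67 × 6.857 = 141.73 sts.
Next multiple of 8 → 144.
24.5 cm = 9.65 inches; × 9 = 86.81 → 87 rows.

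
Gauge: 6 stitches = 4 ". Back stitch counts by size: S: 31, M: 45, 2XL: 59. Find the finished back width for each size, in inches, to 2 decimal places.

S 20.67 inches; M 30.00 inches; 2XL 39.33 inches.

6/4 = 1.5 sts per in.
S: 31 / 1.5 = 20.667 → 20.67 in.
M: 45 / 1.5 = 30.000 → 30.00 in.
2XL: 59 / 1.5 = 39.333 → 39.33 in.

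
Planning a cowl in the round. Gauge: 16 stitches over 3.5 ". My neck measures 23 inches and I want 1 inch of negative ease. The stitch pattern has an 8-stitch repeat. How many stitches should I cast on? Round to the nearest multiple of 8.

104 stitches.

Finished = 23 − 1 = 22 inches.
16 / 3.5 = 4.571 sts/in.
22 × 4.571 = 100.57 sts.
Nearest multiple of 8: 104.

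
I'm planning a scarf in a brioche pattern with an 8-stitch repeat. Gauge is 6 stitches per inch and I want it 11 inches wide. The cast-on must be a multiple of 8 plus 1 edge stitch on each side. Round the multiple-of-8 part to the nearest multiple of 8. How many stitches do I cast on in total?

66 stitches.

6 / 1 = 6 sts per inch.
11 × 6 = 66.00 sts.
Less 2 edge sts → 64.00 for the repeat.
Nearest multiple of 8: 64.
Add back 2 edge sts → 66.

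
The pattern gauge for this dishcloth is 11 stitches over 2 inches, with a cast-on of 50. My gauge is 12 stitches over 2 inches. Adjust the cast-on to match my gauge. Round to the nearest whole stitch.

Cast on 55 stitches.

Scale factor = 12 / 11 = 1.091.
50 × 12 / 11 = 54.55 sts.
→ 55 sts.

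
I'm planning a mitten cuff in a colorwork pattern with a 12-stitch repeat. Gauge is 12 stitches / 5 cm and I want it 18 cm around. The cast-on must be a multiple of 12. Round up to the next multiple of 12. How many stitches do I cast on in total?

12 / 5 = 2.4 sts per cm.
18 × 2.4 = 43.20 sts.
Next multiple of 12: 48.

Cast on 48 stitches.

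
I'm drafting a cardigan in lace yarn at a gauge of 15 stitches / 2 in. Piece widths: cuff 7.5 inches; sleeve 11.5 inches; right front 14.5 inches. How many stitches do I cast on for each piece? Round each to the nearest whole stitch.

cuff 56; sleeve 86; right front 109.

Rate = 15/2 = 7.5 sts per in.
cuff: 7.5 × 7.5 = 56.25 → 56.
sleeve: 11.5 × 7.5 = 86.25 → 86.
right front: 14.5 × 7.5 = 108.75 → 109.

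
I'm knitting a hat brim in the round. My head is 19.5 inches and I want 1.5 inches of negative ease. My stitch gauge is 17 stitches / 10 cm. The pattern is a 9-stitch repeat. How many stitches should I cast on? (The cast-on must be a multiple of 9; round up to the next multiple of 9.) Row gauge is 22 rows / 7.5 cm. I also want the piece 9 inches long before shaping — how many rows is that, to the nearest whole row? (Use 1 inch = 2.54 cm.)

Cast on 81 stitches; work 67 rows.

Finished = 19.5 − 1.5 = 18 inches.
18 inches × 2.54 = 45.72 cm.
17/10 = 1.7 sts per cm; 45.72 × 1.7 = 77.72 sts.
Next multiple of 9 → 81.
9 inches = 22.86 cm; × 2.933 = 67.06 → 67 rows.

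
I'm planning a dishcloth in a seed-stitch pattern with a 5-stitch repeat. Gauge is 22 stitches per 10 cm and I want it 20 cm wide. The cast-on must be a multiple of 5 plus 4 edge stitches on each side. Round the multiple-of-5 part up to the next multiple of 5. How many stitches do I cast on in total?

22 / 10 = 2.2 sts per cm.
20 × 2.2 = 44.00 sts.
Less 8 edge sts → 36.00 for the repeat.
Next multiple of 5: 40.
Add back 8 edge sts → 48.

48 stitches.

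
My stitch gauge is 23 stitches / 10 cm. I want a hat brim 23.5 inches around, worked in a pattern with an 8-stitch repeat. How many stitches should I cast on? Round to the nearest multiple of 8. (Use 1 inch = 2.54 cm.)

Cast on 136 stitches.

23.5 in = 23.5 × 2.54 = 59.69 cm.
23 / 10 = 2.3 sts/cm.
59.69 × 2.3 = 137.29 sts.
→ 136.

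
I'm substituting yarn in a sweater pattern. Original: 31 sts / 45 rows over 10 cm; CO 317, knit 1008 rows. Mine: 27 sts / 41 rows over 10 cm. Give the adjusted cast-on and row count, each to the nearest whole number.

Stitches: 317 × 27/31 = 276.10 → 276.
Rows: 1008 × 41/45 = 918.40 → 918.

Cast on 276 stitches; work 918 rows.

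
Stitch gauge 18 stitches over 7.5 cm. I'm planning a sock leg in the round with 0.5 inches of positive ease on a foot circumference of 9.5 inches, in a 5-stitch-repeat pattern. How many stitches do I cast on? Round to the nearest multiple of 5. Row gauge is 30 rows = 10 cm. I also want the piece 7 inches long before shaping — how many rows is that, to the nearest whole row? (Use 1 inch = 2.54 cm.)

Finished = 9.5 + 0.5 = 10 inches.
10 inches × 2.54 = 25.40 cm.
18/7.5 = 2.4 sts per cm; 25.40 × 2.4 = 60.96 sts.
Nearest multiple of 5 → 60.
7 inches = 17.78 cm; × 3 = 53.34 → 53 rows.

Cast on 60 stitches; work 53 rows.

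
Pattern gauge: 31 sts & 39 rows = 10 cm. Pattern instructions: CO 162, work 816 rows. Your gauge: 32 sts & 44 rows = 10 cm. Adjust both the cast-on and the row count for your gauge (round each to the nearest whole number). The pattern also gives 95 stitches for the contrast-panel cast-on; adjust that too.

Stitches: 162 × 32/31 = 167.23 → 167.
Rows: 816 × 44/39 = 920.62 → 921.
contrast-panel cast-on: 95 × 32/31 = 98.06 → 98.

Cast on 167 stitches; work 921 rows; contrast-panel cast-on 98 stitches.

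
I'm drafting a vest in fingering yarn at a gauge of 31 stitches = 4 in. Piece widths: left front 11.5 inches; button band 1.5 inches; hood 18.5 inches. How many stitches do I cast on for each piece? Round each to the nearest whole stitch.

Rate = 31/4 = 7.75 sts per in.
left front: 11.5 × 7.75 = 89.12 → 89.
button band: 1.5 × 7.75 = 11.62 → 12.
hood: 18.5 × 7.75 = 143.38 → 143.

left front 89; button band 12; hood 143.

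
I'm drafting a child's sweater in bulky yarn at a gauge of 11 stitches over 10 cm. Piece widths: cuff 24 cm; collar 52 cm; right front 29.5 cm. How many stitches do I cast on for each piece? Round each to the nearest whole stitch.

Rate = 11/10 = 1.1 sts per cm.
cuff: 24 × 1.1 = 26.40 → 26.
collar: 52 × 1.1 = 57.20 → 57.
right front: 29.5 × 1.1 = 32.45 → 32.

cuff 26; collar 57; right front 32.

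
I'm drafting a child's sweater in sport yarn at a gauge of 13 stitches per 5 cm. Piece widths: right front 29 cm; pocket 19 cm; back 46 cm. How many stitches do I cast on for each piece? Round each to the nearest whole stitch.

right front 75; pocket 49; back 120.

Rate = 13/5 = 2.6 sts per cm.
right front: 29 × 2.6 = 75.40 → 75.
pocket: 19 × 2.6 = 49.40 → 49.
back: 46 × 2.6 = 119.60 → 120.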